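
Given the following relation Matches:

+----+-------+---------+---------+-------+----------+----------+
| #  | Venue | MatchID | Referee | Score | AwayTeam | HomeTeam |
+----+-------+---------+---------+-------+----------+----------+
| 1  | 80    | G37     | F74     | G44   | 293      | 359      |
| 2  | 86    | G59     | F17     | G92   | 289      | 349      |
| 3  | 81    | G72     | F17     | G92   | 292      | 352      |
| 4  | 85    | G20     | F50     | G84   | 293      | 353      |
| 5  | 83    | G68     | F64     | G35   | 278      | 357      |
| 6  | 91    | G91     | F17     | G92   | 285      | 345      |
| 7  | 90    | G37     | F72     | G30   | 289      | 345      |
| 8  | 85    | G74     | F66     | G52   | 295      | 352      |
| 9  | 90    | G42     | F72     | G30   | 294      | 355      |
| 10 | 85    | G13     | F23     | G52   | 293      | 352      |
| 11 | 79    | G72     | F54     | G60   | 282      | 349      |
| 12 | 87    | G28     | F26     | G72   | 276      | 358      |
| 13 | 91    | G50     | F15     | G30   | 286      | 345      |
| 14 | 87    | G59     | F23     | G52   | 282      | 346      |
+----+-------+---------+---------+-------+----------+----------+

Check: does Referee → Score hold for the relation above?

Referee=F74: row 1 → Score = G44 ✓
Referee=F17: rows 2, 3, 6 → Score = G92, G92, G92 ✓
Referee=F50: row 4 → Score = G84 ✓
Referee=F64: row 5 → Score = G35 ✓
Referee=F72: rows 7, 9 → Score = G30, G30 ✓
Referee=F66: row 8 → Score = G52 ✓
Referee=F23: rows 10, 14 → Score = G52, G52 ✓
Referee=F54: row 11 → Score = G60 ✓
Referee=F26: row 12 → Score = G72 ✓
Referee=F15: row 13 → Score = G30 ✓
Every Referee value is associated with a single Score value, so Referee → Score holds.

Yes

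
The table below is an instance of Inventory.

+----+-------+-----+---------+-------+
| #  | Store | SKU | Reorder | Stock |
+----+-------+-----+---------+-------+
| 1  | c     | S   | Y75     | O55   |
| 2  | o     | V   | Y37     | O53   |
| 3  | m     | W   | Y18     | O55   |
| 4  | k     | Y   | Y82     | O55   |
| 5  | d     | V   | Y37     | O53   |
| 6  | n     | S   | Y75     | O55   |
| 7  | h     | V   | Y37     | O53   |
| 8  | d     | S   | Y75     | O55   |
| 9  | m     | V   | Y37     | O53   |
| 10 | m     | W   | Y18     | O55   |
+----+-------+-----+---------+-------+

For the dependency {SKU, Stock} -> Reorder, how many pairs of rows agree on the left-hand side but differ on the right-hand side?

0

(SKU=S, Stock=O55): all 3 rows agree on Reorder — 0 pairs.
(SKU=V, Stock=O53): all 4 rows agree on Reorder — 0 pairs.
(SKU=W, Stock=O55): all 2 rows agree on Reorder — 0 pairs.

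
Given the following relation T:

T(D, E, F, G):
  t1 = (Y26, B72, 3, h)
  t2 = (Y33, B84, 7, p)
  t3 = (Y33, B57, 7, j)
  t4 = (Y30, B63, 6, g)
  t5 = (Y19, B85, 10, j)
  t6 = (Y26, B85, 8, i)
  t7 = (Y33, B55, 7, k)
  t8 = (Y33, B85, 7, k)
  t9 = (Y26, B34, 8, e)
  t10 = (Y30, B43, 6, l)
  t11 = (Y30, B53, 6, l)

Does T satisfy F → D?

F=3: row 1 → D = Y26 ✓
F=7: rows 2, 3, 7, 8 → D = Y33, Y33, Y33, Y33 ✓
F=6: rows 4, 10, 11 → D = Y30, Y30, Y30 ✓
F=10: row 5 → D = Y19 ✓
F=8: rows 6, 9 → D = Y26, Y26 ✓
Every F value is associated with a single D value, so F → D holds.

Yes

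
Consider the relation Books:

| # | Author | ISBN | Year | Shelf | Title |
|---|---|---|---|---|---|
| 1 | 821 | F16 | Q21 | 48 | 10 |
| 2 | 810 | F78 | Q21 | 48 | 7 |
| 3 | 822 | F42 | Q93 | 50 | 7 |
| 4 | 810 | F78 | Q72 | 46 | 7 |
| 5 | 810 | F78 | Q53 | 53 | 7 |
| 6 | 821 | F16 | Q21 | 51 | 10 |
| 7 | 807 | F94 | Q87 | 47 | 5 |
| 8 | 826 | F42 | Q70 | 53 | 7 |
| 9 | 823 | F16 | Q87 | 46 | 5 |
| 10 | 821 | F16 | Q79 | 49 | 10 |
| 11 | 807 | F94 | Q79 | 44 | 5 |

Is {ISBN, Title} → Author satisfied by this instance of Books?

No

(ISBN=F16, Title=10): rows 1, 6, 10 → Author = 821, 821, 821 ✓
(ISBN=F78, Title=7): rows 2, 4, 5 → Author = 810, 810, 810 ✓
(ISBN=F42, Title=7): rows 3, 8 → Author takes values {822, 826} — violation
(ISBN=F94, Title=5): rows 7, 11 → Author = 807, 807 ✓
(ISBN=F16, Title=5): row 9 → Author = 823 ✓
Two rows agree on {ISBN, Title} but differ on Author, so {ISBN, Title} → Author does not hold.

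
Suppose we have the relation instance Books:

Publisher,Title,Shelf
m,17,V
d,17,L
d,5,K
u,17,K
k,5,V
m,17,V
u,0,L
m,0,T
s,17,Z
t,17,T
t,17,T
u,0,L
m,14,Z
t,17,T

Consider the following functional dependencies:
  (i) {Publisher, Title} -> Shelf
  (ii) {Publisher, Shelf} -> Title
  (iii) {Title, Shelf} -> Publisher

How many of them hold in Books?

3

(i) {Publisher, Title} -> Shelf: every LHS value maps to a single RHS value — holds.
(ii) {Publisher, Shelf} -> Title: every LHS value maps to a single RHS value — holds.
(iii) {Title, Shelf} -> Publisher: every LHS value maps to a single RHS value — holds.
3 of the 3 dependencies hold.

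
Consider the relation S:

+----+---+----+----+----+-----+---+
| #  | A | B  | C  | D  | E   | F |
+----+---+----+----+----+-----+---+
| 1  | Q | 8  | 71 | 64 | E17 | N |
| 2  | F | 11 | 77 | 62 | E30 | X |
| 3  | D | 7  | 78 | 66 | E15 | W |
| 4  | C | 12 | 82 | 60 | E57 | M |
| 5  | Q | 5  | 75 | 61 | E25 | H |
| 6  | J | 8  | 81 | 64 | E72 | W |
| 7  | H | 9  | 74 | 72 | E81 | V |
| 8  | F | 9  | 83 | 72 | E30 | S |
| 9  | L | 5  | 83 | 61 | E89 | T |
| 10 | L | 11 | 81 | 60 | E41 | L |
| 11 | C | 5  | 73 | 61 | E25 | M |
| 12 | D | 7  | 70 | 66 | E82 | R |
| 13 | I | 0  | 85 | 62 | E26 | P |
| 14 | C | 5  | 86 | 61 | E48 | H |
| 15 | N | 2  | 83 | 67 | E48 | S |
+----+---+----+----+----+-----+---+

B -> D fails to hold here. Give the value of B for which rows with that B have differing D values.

B=8: rows 1, 6 → D = 64, 64 ✓
B=11: rows 2, 10 → D takes values {62, 60} — violation
B=7: rows 3, 12 → D = 66, 66 ✓
B=12: row 4 → D = 60 ✓
B=5: rows 5, 9, 11, 14 → D = 61, 61, 61, 61 ✓
B=9: rows 7, 8 → D = 72, 72 ✓
B=0: row 13 → D = 62 ✓
B=2: row 15 → D = 67 ✓
The only B value with inconsistent D is B=11.

11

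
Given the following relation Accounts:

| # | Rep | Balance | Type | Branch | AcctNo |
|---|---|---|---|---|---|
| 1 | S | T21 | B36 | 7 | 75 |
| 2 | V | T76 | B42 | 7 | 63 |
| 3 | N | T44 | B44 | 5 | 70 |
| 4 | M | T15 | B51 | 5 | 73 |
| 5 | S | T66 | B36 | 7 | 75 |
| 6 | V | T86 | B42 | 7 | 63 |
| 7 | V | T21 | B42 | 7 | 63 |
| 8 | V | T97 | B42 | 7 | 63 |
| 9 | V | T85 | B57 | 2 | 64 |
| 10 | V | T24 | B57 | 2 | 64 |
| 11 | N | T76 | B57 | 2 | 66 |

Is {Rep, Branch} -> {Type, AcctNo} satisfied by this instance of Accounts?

(Rep=S, Branch=7): rows 1, 5 → {Type,AcctNo} = (B36, 75), (B36, 75) ✓
(Rep=V, Branch=7): rows 2, 6, 7, 8 → {Type,AcctNo} = (B42, 63), (B42, 63), (B42, 63), (B42, 63) ✓
(Rep=N, Branch=5): row 3 → {Type,AcctNo} = (B44, 70) ✓
(Rep=M, Branch=5): row 4 → {Type,AcctNo} = (B51, 73) ✓
(Rep=V, Branch=2): rows 9, 10 → {Type,AcctNo} = (B57, 64), (B57, 64) ✓
(Rep=N, Branch=2): row 11 → {Type,AcctNo} = (B57, 66) ✓
Every {Rep, Branch} value is associated with a single {Type, AcctNo} value, so {Rep, Branch} -> {Type, AcctNo} holds.

Yes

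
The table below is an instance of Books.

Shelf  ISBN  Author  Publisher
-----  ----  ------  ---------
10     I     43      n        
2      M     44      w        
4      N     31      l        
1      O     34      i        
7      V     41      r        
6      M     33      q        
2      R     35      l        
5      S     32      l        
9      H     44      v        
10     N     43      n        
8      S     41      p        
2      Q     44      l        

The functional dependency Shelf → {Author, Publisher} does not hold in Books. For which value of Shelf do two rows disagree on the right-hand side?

2

Shelf=10: 2 rows → {Author,Publisher} = (43, n), (43, n) ✓
Shelf=2: 3 rows → {Author,Publisher} takes values {(44, w), (35, l), (44, l)} — violation
Shelf=4: 1 row → {Author,Publisher} = (31, l) ✓
Shelf=1: 1 row → {Author,Publisher} = (34, i) ✓
Shelf=7: 1 row → {Author,Publisher} = (41, r) ✓
Shelf=6: 1 row → {Author,Publisher} = (33, q) ✓
Shelf=5: 1 row → {Author,Publisher} = (32, l) ✓
Shelf=9: 1 row → {Author,Publisher} = (44, v) ✓
Shelf=8: 1 row → {Author,Publisher} = (41, p) ✓
The only Shelf value with inconsistent RHS is Shelf=2.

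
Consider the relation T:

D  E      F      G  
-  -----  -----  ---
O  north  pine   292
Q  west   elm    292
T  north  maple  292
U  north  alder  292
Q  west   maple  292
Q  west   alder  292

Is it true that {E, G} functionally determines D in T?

(E=north, G=292): 3 rows → D takes values {O, T, U} — violation
(E=west, G=292): 3 rows → D = Q, Q, Q ✓
Two rows agree on {E, G} but differ on D, so {E, G} -> D does not hold.

No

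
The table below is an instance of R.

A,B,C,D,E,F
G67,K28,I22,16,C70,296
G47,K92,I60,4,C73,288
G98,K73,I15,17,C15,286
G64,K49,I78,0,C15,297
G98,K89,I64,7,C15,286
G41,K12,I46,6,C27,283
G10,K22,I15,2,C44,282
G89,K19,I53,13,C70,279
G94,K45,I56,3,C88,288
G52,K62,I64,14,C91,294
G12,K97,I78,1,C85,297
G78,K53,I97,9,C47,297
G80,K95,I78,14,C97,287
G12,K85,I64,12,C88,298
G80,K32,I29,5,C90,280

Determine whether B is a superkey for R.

Yes

All 15 rows have distinct B values, so B → (all attributes) holds and B is a superkey.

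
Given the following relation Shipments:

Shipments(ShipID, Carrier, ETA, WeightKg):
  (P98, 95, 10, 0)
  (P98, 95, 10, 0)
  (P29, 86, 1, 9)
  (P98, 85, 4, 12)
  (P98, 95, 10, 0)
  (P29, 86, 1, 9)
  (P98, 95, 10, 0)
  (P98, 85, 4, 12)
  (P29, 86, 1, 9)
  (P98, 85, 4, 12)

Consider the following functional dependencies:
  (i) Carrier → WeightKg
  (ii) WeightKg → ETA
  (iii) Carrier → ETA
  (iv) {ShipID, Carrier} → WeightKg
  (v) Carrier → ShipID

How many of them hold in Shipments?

5

(i) Carrier → WeightKg: every LHS value maps to a single RHS value — holds.
(ii) WeightKg → ETA: every LHS value maps to a single RHS value — holds.
(iii) Carrier → ETA: every LHS value maps to a single RHS value — holds.
(iv) {ShipID, Carrier} → WeightKg: every LHS value maps to a single RHS value — holds.
(v) Carrier → ShipID: every LHS value maps to a single RHS value — holds.
5 of the 5 dependencies hold.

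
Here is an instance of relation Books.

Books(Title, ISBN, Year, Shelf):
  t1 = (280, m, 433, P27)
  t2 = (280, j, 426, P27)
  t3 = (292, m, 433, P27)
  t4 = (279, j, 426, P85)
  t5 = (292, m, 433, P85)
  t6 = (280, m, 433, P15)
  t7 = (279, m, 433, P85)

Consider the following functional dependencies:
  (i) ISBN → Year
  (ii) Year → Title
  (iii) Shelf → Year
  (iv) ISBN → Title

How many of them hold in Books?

(i) ISBN → Year: every LHS value maps to a single RHS value — holds.
(ii) Year → Title: Year=433: rows 1, 3, 5, 6, 7 → Title takes values {280, 292, 279} — violation; Year=426: rows 2, 4 → Title takes values {280, 279} — violation — fails.
(iii) Shelf → Year: Shelf=P27: rows 1, 2, 3 → Year takes values {433, 426} — violation; Shelf=P85: rows 4, 5, 7 → Year takes values {426, 433} — violation — fails.
(iv) ISBN → Title: ISBN=m: rows 1, 3, 5, 6, 7 → Title takes values {280, 292, 279} — violation; ISBN=j: rows 2, 4 → Title takes values {280, 279} — violation — fails.
1 of the 4 dependencies holds.

1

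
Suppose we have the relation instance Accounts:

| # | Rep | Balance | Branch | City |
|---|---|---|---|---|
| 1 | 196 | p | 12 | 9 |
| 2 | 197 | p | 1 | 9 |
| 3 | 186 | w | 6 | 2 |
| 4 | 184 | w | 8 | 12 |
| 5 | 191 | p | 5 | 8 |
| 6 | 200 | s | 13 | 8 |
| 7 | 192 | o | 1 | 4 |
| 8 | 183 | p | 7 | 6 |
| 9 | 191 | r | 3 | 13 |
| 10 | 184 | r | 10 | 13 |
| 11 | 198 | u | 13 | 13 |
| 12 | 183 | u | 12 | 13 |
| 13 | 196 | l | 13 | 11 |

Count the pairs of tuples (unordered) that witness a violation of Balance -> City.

6

Balance=p: violating pairs (1,5), (1,8), (2,5), (2,8), (5,8) — 5 pairs.
Balance=w: violating pairs (3,4) — 1 pair.
Balance=r: all 2 rows agree on City — 0 pairs.
Balance=u: all 2 rows agree on City — 0 pairs.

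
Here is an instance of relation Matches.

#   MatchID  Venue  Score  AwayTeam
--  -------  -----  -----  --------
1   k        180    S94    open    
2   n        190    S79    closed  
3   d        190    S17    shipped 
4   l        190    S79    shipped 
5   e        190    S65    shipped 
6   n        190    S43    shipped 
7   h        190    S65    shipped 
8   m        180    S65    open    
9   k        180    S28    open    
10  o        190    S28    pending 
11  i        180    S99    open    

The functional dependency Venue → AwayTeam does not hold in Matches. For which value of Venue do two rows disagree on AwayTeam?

Venue=180: rows 1, 8, 9, 11 → AwayTeam = open, open, open, open ✓
Venue=190: rows 2, 3, 4, 5, 6, 7, 10 → AwayTeam takes values {closed, shipped, pending} — violation
The only Venue value with inconsistent AwayTeam is Venue=190.

190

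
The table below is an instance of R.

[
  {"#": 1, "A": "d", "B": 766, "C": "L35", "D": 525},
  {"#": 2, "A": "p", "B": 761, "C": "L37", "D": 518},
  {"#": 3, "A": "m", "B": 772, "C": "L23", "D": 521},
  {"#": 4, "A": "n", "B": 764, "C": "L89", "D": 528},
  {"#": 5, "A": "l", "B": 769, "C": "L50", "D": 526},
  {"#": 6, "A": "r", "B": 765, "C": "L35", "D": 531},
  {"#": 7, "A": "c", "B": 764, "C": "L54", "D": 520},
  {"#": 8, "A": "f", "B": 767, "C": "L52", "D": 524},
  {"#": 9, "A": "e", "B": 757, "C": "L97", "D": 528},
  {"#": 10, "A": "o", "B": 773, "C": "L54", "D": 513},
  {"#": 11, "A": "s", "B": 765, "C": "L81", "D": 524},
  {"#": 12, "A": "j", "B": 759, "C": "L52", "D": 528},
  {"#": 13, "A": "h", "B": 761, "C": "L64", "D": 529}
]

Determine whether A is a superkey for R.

All 13 rows have distinct A values, so A → (all attributes) holds and A is a superkey.

Yes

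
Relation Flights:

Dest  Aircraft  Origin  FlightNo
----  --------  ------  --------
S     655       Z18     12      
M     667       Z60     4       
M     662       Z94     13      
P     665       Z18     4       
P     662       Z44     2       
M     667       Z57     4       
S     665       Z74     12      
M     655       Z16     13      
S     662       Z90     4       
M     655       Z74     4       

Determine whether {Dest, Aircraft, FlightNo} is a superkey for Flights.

Two distinct rows share (Dest=M, Aircraft=667, FlightNo=4), so {Dest, Aircraft, FlightNo} does not determine every attribute — not a superkey.

No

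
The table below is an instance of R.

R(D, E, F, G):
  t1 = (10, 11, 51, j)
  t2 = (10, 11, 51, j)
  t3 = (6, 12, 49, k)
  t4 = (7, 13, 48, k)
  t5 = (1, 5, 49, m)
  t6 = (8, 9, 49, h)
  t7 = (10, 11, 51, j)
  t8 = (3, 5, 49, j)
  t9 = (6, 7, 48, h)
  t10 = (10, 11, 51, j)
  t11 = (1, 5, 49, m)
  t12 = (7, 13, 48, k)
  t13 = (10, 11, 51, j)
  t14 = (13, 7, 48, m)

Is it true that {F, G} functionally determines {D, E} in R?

(F=51, G=j): rows 1, 2, 7, 10, 13 → {D,E} = (10, 11), (10, 11), (10, 11), (10, 11), (10, 11) ✓
(F=49, G=k): row 3 → {D,E} = (6, 12) ✓
(F=48, G=k): rows 4, 12 → {D,E} = (7, 13), (7, 13) ✓
(F=49, G=m): rows 5, 11 → {D,E} = (1, 5), (1, 5) ✓
(F=49, G=h): row 6 → {D,E} = (8, 9) ✓
(F=49, G=j): row 8 → {D,E} = (3, 5) ✓
(F=48, G=h): row 9 → {D,E} = (6, 7) ✓
(F=48, G=m): row 14 → {D,E} = (13, 7) ✓
Every {F, G} value is associated with a single {D, E} value, so {F, G} → {D, E} holds.

Yes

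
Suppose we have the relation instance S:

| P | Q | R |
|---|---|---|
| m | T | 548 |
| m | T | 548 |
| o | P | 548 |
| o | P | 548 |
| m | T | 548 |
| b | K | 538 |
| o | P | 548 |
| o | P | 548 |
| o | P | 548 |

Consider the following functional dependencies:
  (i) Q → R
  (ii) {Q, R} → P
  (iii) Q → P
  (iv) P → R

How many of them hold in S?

4

(i) Q → R: every LHS value maps to a single RHS value — holds.
(ii) {Q, R} → P: every LHS value maps to a single RHS value — holds.
(iii) Q → P: every LHS value maps to a single RHS value — holds.
(iv) P → R: every LHS value maps to a single RHS value — holds.
4 of the 4 dependencies hold.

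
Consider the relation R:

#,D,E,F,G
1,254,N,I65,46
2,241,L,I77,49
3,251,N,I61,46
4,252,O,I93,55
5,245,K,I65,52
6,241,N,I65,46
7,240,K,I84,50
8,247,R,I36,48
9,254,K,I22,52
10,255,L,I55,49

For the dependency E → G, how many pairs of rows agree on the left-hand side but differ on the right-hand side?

E=N: all 3 rows agree on G — 0 pairs.
E=L: all 2 rows agree on G — 0 pairs.
E=K: violating pairs (5,7), (7,9) — 2 pairs.

2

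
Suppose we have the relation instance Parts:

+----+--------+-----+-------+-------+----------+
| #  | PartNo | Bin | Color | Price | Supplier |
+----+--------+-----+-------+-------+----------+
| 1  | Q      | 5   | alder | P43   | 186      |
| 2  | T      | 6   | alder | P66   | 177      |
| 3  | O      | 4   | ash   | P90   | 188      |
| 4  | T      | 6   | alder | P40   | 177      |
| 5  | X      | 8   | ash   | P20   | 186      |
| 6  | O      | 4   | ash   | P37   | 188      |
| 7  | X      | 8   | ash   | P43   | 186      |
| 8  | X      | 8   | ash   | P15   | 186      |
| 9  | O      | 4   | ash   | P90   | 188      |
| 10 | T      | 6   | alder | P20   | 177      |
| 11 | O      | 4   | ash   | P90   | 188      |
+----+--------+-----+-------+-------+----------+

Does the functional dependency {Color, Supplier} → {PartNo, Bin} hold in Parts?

Yes

(Color=alder, Supplier=186): row 1 → {PartNo,Bin} = (Q, 5) ✓
(Color=alder, Supplier=177): rows 2, 4, 10 → {PartNo,Bin} = (T, 6), (T, 6), (T, 6) ✓
(Color=ash, Supplier=188): rows 3, 6, 9, 11 → {PartNo,Bin} = (O, 4), (O, 4), (O, 4), (O, 4) ✓
(Color=ash, Supplier=186): rows 5, 7, 8 → {PartNo,Bin} = (X, 8), (X, 8), (X, 8) ✓
Every {Color, Supplier} value is associated with a single {PartNo, Bin} value, so {Color, Supplier} → {PartNo, Bin} holds.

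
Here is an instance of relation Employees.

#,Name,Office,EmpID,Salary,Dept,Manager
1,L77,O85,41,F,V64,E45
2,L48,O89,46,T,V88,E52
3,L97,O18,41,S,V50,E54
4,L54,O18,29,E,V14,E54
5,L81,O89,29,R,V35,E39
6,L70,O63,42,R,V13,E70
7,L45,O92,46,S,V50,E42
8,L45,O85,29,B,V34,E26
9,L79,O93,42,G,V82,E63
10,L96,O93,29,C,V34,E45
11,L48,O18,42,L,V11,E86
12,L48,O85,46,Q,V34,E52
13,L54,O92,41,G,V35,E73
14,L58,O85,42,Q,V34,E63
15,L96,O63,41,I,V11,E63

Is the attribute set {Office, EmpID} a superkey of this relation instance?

Yes

All 15 rows have distinct {Office, EmpID} values, so {Office, EmpID} → (all attributes) holds and {Office, EmpID} is a superkey.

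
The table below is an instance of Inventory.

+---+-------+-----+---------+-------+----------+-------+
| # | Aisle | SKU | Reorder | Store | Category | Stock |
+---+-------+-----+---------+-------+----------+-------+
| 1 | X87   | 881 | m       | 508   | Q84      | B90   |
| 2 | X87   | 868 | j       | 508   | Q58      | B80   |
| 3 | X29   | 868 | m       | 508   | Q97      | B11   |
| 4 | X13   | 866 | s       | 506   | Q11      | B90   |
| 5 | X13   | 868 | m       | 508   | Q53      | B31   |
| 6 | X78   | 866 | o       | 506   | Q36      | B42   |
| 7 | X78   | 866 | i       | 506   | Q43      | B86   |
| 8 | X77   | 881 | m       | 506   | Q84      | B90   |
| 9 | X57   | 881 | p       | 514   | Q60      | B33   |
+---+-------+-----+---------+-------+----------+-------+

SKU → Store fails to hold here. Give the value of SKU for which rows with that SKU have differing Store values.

SKU=881: rows 1, 8, 9 → Store takes values {508, 506, 514} — violation
SKU=868: rows 2, 3, 5 → Store = 508, 508, 508 ✓
SKU=866: rows 4, 6, 7 → Store = 506, 506, 506 ✓
The only SKU value with inconsistent Store is SKU=881.

881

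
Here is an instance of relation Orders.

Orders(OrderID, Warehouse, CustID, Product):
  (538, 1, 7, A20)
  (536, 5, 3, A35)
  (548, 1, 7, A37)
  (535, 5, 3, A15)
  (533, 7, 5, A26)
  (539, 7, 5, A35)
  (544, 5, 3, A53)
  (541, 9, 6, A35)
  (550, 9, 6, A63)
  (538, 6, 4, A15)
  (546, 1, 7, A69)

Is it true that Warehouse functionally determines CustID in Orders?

Warehouse=1: 3 rows → CustID = 7, 7, 7 ✓
Warehouse=5: 3 rows → CustID = 3, 3, 3 ✓
Warehouse=7: 2 rows → CustID = 5, 5 ✓
Warehouse=9: 2 rows → CustID = 6, 6 ✓
Warehouse=6: 1 row → CustID = 4 ✓
Every Warehouse value is associated with a single CustID value, so Warehouse → CustID holds.

Yes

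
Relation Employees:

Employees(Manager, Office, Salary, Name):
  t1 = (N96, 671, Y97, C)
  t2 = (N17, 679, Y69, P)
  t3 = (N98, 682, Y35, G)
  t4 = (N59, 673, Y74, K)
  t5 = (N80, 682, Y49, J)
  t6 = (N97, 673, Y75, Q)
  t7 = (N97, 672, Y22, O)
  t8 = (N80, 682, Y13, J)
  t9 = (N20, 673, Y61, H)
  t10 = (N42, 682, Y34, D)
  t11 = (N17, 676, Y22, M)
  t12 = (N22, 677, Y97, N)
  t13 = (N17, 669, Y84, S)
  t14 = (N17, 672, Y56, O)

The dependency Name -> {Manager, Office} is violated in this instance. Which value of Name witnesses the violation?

O

Name=C: row 1 → {Manager,Office} = (N96, 671) ✓
Name=P: row 2 → {Manager,Office} = (N17, 679) ✓
Name=G: row 3 → {Manager,Office} = (N98, 682) ✓
Name=K: row 4 → {Manager,Office} = (N59, 673) ✓
Name=J: rows 5, 8 → {Manager,Office} = (N80, 682), (N80, 682) ✓
Name=Q: row 6 → {Manager,Office} = (N97, 673) ✓
Name=O: rows 7, 14 → {Manager,Office} takes values {(N97, 672), (N17, 672)} — violation
Name=H: row 9 → {Manager,Office} = (N20, 673) ✓
Name=D: row 10 → {Manager,Office} = (N42, 682) ✓
Name=M: row 11 → {Manager,Office} = (N17, 676) ✓
Name=N: row 12 → {Manager,Office} = (N22, 677) ✓
Name=S: row 13 → {Manager,Office} = (N17, 669) ✓
The only Name value with inconsistent RHS is Name=O.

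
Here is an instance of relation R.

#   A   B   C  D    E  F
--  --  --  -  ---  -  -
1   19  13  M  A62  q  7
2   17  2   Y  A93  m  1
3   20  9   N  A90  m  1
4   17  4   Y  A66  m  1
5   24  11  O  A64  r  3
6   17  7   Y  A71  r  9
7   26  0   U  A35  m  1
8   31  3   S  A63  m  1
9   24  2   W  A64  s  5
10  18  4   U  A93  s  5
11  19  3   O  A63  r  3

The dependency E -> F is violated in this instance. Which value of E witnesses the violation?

E=q: row 1 → F = 7 ✓
E=m: rows 2, 3, 4, 7, 8 → F = 1, 1, 1, 1, 1 ✓
E=r: rows 5, 6, 11 → F takes values {3, 9} — violation
E=s: rows 9, 10 → F = 5, 5 ✓
The only E value with inconsistent F is E=r.

r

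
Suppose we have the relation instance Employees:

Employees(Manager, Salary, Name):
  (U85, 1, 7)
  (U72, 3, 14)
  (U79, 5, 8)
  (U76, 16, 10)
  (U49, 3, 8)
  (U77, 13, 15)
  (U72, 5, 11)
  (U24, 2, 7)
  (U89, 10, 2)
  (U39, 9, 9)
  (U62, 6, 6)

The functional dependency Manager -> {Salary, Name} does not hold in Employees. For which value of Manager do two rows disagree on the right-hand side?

Manager=U85: 1 row → {Salary,Name} = (1, 7) ✓
Manager=U72: 2 rows → {Salary,Name} takes values {(3, 14), (5, 11)} — violation
Manager=U79: 1 row → {Salary,Name} = (5, 8) ✓
Manager=U76: 1 row → {Salary,Name} = (16, 10) ✓
Manager=U49: 1 row → {Salary,Name} = (3, 8) ✓
Manager=U77: 1 row → {Salary,Name} = (13, 15) ✓
Manager=U24: 1 row → {Salary,Name} = (2, 7) ✓
Manager=U89: 1 row → {Salary,Name} = (10, 2) ✓
Manager=U39: 1 row → {Salary,Name} = (9, 9) ✓
Manager=U62: 1 row → {Salary,Name} = (6, 6) ✓
The only Manager value with inconsistent RHS is Manager=U72.

U72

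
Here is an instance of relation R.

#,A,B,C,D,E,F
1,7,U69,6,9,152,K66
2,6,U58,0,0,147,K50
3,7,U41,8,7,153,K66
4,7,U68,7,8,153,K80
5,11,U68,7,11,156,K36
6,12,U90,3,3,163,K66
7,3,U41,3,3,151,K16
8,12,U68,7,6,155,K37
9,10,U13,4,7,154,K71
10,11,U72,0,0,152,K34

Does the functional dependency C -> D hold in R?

C=6: row 1 → D = 9 ✓
C=0: rows 2, 10 → D = 0, 0 ✓
C=8: row 3 → D = 7 ✓
C=7: rows 4, 5, 8 → D takes values {8, 11, 6} — violation
C=3: rows 6, 7 → D = 3, 3 ✓
C=4: row 9 → D = 7 ✓
Two rows agree on C but differ on D, so C -> D does not hold.

No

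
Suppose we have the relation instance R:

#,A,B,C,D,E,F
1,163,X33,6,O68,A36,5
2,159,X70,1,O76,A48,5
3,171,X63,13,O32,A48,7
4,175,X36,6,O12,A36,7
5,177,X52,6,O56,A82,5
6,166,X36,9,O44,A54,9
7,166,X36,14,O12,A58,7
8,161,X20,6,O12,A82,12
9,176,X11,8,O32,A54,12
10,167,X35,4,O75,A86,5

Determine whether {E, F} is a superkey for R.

Yes

All 10 rows have distinct {E, F} values, so {E, F} → (all attributes) holds and {E, F} is a superkey.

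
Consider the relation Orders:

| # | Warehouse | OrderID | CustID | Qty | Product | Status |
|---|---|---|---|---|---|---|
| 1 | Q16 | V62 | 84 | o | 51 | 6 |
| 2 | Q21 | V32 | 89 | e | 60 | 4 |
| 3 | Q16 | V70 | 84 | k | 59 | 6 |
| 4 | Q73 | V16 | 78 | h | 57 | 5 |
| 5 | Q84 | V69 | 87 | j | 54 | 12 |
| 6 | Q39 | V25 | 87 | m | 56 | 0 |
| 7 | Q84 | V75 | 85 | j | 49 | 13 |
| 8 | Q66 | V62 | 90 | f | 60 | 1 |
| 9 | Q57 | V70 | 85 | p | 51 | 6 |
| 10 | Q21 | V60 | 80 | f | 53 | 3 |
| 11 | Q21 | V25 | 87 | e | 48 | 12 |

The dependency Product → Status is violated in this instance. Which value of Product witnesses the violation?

Product=51: rows 1, 9 → Status = 6, 6 ✓
Product=60: rows 2, 8 → Status takes values {4, 1} — violation
Product=59: row 3 → Status = 6 ✓
Product=57: row 4 → Status = 5 ✓
Product=54: row 5 → Status = 12 ✓
Product=56: row 6 → Status = 0 ✓
Product=49: row 7 → Status = 13 ✓
Product=53: row 10 → Status = 3 ✓
Product=48: row 11 → Status = 12 ✓
The only Product value with inconsistent Status is Product=60.

60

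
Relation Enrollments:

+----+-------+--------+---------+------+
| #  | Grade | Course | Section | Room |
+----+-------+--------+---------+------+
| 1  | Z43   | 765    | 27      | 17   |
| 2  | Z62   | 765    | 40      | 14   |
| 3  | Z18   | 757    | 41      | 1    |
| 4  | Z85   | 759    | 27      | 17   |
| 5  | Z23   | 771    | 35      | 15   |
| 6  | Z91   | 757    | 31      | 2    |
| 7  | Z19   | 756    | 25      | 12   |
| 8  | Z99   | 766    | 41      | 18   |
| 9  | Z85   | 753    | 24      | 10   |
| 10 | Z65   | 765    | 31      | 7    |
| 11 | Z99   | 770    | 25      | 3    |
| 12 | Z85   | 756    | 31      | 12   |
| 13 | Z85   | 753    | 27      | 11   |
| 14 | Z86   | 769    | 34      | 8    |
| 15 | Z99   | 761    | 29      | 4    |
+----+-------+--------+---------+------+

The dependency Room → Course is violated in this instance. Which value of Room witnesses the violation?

17

Room=17: rows 1, 4 → Course takes values {765, 759} — violation
Room=14: row 2 → Course = 765 ✓
Room=1: row 3 → Course = 757 ✓
Room=15: row 5 → Course = 771 ✓
Room=2: row 6 → Course = 757 ✓
Room=12: rows 7, 12 → Course = 756, 756 ✓
Room=18: row 8 → Course = 766 ✓
Room=10: row 9 → Course = 753 ✓
Room=7: row 10 → Course = 765 ✓
Room=3: row 11 → Course = 770 ✓
Room=11: row 13 → Course = 753 ✓
Room=8: row 14 → Course = 769 ✓
Room=4: row 15 → Course = 761 ✓
The only Room value with inconsistent Course is Room=17.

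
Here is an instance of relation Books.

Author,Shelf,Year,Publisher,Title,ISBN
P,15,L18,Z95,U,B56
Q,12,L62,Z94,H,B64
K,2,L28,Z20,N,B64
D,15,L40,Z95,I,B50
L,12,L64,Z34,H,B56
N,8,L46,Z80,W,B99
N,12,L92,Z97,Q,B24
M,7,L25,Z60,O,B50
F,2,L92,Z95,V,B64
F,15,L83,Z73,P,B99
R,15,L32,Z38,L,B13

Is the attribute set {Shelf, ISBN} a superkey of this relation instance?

No

Two distinct rows share (Shelf=2, ISBN=B64), so {Shelf, ISBN} does not determine every attribute — not a superkey.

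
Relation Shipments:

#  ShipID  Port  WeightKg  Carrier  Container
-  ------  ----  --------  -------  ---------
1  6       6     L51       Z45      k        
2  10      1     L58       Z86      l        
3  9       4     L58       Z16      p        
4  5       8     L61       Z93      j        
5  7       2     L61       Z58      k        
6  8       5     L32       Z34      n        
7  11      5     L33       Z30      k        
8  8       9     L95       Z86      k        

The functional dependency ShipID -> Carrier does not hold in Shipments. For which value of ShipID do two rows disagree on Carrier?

ShipID=6: row 1 → Carrier = Z45 ✓
ShipID=10: row 2 → Carrier = Z86 ✓
ShipID=9: row 3 → Carrier = Z16 ✓
ShipID=5: row 4 → Carrier = Z93 ✓
ShipID=7: row 5 → Carrier = Z58 ✓
ShipID=8: rows 6, 8 → Carrier takes values {Z34, Z86} — violation
ShipID=11: row 7 → Carrier = Z30 ✓
The only ShipID value with inconsistent Carrier is ShipID=8.

8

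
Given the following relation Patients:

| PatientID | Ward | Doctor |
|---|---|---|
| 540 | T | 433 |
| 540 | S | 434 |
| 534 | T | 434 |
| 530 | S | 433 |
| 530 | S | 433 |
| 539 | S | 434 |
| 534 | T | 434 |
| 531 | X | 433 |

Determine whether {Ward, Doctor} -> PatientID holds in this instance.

No

(Ward=T, Doctor=433): 1 row → PatientID = 540 ✓
(Ward=S, Doctor=434): 2 rows → PatientID takes values {540, 539} — violation
(Ward=T, Doctor=434): 2 rows → PatientID = 534, 534 ✓
(Ward=S, Doctor=433): 2 rows → PatientID = 530, 530 ✓
(Ward=X, Doctor=433): 1 row → PatientID = 531 ✓
Two rows agree on {Ward, Doctor} but differ on PatientID, so {Ward, Doctor} -> PatientID does not hold.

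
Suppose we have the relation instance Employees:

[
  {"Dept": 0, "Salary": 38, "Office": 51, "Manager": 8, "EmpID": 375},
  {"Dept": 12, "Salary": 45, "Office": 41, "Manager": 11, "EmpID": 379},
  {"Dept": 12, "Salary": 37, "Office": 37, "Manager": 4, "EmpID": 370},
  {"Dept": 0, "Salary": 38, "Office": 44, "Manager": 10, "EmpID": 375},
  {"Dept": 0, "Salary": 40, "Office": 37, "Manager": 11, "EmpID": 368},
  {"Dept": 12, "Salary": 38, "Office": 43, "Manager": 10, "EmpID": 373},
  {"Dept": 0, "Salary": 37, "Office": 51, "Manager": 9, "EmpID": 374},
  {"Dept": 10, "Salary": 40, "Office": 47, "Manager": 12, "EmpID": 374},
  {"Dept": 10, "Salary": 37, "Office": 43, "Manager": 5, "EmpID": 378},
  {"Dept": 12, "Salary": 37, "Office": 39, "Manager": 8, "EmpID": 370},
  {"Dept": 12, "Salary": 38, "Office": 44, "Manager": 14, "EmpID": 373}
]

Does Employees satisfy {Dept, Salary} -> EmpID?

Yes

(Dept=0, Salary=38): 2 rows → EmpID = 375, 375 ✓
(Dept=12, Salary=45): 1 row → EmpID = 379 ✓
(Dept=12, Salary=37): 2 rows → EmpID = 370, 370 ✓
(Dept=0, Salary=40): 1 row → EmpID = 368 ✓
(Dept=12, Salary=38): 2 rows → EmpID = 373, 373 ✓
(Dept=0, Salary=37): 1 row → EmpID = 374 ✓
(Dept=10, Salary=40): 1 row → EmpID = 374 ✓
(Dept=10, Salary=37): 1 row → EmpID = 378 ✓
Every {Dept, Salary} value is associated with a single EmpID value, so {Dept, Salary} -> EmpID holds.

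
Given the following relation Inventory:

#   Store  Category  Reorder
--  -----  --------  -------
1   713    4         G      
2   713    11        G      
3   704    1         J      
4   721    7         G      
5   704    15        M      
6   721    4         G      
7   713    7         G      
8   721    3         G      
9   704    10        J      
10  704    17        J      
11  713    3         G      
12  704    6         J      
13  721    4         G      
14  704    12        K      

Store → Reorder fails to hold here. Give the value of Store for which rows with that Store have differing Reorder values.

704

Store=713: rows 1, 2, 7, 11 → Reorder = G, G, G, G ✓
Store=704: rows 3, 5, 9, 10, 12, 14 → Reorder takes values {J, M, K} — violation
Store=721: rows 4, 6, 8, 13 → Reorder = G, G, G, G ✓
The only Store value with inconsistent Reorder is Store=704.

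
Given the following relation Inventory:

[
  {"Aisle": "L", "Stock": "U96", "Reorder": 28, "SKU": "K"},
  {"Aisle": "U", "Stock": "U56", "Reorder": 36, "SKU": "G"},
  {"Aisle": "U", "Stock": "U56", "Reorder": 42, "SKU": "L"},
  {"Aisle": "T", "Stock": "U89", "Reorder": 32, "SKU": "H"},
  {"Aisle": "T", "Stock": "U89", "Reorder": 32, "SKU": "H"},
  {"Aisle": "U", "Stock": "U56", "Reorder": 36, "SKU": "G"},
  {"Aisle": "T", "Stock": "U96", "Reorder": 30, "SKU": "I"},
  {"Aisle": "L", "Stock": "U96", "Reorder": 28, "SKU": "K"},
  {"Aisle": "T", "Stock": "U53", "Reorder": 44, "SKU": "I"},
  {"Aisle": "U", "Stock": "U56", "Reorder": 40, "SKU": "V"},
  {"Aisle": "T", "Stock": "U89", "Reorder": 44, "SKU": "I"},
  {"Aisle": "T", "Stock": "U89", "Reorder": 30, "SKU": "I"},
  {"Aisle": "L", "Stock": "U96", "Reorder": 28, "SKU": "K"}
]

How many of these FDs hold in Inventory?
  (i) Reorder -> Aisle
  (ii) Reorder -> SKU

(i) Reorder -> Aisle: every LHS value maps to a single RHS value — holds.
(ii) Reorder -> SKU: every LHS value maps to a single RHS value — holds.
2 of the 2 dependencies hold.

2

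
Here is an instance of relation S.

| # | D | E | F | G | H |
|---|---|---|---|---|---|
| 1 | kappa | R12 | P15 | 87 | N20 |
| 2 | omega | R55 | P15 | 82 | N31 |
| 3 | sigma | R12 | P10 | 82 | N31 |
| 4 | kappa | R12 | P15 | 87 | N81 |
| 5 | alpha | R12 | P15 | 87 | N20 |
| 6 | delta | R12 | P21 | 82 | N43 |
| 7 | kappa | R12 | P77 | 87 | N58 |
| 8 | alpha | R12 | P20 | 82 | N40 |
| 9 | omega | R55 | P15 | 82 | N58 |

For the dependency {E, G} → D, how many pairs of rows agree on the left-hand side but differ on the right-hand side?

6

(E=R12, G=87): violating pairs (1,5), (4,5), (5,7) — 3 pairs.
(E=R55, G=82): all 2 rows agree on D — 0 pairs.
(E=R12, G=82): violating pairs (3,6), (3,8), (6,8) — 3 pairs.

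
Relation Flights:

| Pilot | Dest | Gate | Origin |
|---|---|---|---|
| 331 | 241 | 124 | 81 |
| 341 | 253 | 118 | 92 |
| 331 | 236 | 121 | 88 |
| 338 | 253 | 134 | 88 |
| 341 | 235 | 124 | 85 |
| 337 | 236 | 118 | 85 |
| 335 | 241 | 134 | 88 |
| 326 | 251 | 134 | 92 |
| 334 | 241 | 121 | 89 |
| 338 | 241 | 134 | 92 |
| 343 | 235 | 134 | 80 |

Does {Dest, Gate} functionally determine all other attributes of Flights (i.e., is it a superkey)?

No

Two distinct rows share (Dest=241, Gate=134), so {Dest, Gate} does not determine every attribute — not a superkey.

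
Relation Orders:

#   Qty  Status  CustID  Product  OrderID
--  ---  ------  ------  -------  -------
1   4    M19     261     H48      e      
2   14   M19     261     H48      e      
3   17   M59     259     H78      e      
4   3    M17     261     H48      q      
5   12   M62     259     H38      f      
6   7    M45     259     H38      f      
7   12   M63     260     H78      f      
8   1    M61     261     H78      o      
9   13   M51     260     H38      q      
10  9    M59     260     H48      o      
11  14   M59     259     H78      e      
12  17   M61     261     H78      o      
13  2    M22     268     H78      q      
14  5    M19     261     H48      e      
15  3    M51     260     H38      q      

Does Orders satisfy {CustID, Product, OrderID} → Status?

(CustID=261, Product=H48, OrderID=e): rows 1, 2, 14 → Status = M19, M19, M19 ✓
(CustID=259, Product=H78, OrderID=e): rows 3, 11 → Status = M59, M59 ✓
(CustID=261, Product=H48, OrderID=q): row 4 → Status = M17 ✓
(CustID=259, Product=H38, OrderID=f): rows 5, 6 → Status takes values {M62, M45} — violation
(CustID=260, Product=H78, OrderID=f): row 7 → Status = M63 ✓
(CustID=261, Product=H78, OrderID=o): rows 8, 12 → Status = M61, M61 ✓
(CustID=260, Product=H38, OrderID=q): rows 9, 15 → Status = M51, M51 ✓
(CustID=260, Product=H48, OrderID=o): row 10 → Status = M59 ✓
(CustID=268, Product=H78, OrderID=q): row 13 → Status = M22 ✓
Two rows agree on {CustID, Product, OrderID} but differ on Status, so {CustID, Product, OrderID} → Status does not hold.

No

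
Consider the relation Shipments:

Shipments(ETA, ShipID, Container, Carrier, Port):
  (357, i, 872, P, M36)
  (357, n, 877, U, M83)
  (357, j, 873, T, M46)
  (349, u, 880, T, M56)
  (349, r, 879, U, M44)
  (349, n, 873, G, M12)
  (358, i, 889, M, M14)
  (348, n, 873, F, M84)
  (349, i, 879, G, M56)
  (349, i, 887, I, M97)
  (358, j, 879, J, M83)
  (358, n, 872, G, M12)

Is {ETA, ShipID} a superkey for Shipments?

Two distinct rows share (ETA=349, ShipID=i), so {ETA, ShipID} does not determine every attribute — not a superkey.

No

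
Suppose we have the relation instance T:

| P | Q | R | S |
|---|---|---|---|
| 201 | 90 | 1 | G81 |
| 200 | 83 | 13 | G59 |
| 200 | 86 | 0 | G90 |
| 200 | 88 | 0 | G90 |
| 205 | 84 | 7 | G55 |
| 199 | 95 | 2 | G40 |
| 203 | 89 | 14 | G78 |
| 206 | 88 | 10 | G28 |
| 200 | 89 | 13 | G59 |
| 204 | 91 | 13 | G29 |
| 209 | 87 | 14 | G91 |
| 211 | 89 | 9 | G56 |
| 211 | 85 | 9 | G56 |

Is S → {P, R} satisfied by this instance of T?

Yes

S=G81: 1 row → {P,R} = (201, 1) ✓
S=G59: 2 rows → {P,R} = (200, 13), (200, 13) ✓
S=G90: 2 rows → {P,R} = (200, 0), (200, 0) ✓
S=G55: 1 row → {P,R} = (205, 7) ✓
S=G40: 1 row → {P,R} = (199, 2) ✓
S=G78: 1 row → {P,R} = (203, 14) ✓
S=G28: 1 row → {P,R} = (206, 10) ✓
S=G29: 1 row → {P,R} = (204, 13) ✓
S=G91: 1 row → {P,R} = (209, 14) ✓
S=G56: 2 rows → {P,R} = (211, 9), (211, 9) ✓
Every S value is associated with a single {P, R} value, so S → {P, R} holds.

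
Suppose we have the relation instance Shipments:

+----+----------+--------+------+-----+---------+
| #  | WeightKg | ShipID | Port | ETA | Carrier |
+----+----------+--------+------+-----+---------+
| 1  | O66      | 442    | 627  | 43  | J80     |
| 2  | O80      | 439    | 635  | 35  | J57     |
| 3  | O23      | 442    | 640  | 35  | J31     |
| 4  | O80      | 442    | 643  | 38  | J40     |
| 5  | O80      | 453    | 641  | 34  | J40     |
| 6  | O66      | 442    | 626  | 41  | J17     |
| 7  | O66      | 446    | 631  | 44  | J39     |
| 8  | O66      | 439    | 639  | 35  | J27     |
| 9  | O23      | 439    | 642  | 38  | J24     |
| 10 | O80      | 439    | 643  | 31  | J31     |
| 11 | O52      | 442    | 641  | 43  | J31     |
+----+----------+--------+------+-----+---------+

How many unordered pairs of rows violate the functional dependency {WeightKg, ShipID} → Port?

(WeightKg=O66, ShipID=442): violating pairs (1,6) — 1 pair.
(WeightKg=O80, ShipID=439): violating pairs (2,10) — 1 pair.

2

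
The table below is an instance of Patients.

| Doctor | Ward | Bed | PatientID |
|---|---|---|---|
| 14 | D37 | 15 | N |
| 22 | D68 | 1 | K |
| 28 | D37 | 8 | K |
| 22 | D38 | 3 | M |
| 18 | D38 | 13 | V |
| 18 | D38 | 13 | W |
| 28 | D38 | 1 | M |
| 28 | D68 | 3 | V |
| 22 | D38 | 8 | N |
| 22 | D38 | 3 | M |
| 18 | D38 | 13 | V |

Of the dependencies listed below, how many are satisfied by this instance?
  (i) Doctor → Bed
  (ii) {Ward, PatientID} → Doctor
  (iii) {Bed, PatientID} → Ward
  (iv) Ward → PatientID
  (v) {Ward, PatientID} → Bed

(i) Doctor → Bed: Doctor=22: 4 rows → Bed takes values {1, 3, 8} — violation; Doctor=28: 3 rows → Bed takes values {8, 1, 3} — violation — fails.
(ii) {Ward, PatientID} → Doctor: (Ward=D38, PatientID=M): 3 rows → Doctor takes values {22, 28} — violation — fails.
(iii) {Bed, PatientID} → Ward: every LHS value maps to a single RHS value — holds.
(iv) Ward → PatientID: Ward=D37: 2 rows → PatientID takes values {N, K} — violation; Ward=D68: 2 rows → PatientID takes values {K, V} — violation; Ward=D38: 7 rows → PatientID takes values {M, V, W, N} — violation — fails.
(v) {Ward, PatientID} → Bed: (Ward=D38, PatientID=M): 3 rows → Bed takes values {3, 1} — violation — fails.
1 of the 5 dependencies holds.

1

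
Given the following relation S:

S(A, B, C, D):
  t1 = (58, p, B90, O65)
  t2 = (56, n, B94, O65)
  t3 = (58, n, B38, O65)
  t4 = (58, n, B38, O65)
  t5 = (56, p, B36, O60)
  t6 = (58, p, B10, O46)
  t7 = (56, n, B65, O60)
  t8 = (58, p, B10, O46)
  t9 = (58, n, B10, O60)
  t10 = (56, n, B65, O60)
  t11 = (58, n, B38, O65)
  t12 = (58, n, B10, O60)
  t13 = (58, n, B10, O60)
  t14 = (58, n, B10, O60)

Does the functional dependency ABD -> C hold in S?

(A=58, B=p, D=O65): row 1 → C = B90 ✓
(A=56, B=n, D=O65): row 2 → C = B94 ✓
(A=58, B=n, D=O65): rows 3, 4, 11 → C = B38, B38, B38 ✓
(A=56, B=p, D=O60): row 5 → C = B36 ✓
(A=58, B=p, D=O46): rows 6, 8 → C = B10, B10 ✓
(A=56, B=n, D=O60): rows 7, 10 → C = B65, B65 ✓
(A=58, B=n, D=O60): rows 9, 12, 13, 14 → C = B10, B10, B10, B10 ✓
Every ABD value is associated with a single C value, so ABD -> C holds.

Yes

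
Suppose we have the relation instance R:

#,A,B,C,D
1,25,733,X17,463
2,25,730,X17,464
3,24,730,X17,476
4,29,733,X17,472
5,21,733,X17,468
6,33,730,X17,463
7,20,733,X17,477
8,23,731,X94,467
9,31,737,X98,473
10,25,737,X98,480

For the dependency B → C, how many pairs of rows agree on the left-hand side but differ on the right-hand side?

B=733: all 4 rows agree on C — 0 pairs.
B=730: all 3 rows agree on C — 0 pairs.
B=737: all 2 rows agree on C — 0 pairs.

0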